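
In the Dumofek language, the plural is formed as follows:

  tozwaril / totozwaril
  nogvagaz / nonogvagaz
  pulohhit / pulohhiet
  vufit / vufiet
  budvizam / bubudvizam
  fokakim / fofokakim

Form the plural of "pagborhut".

pagborhuet

"pagborhut" ends in -t. The stems ending in -t (pulohhit → pulohhiet, vufit → vufiet) drop the final letter and add -et.
The other pattern: stems ending in -l, -m or -z repeat the first consonant+vowel as a prefix.
So pagborhut → pagborhuet.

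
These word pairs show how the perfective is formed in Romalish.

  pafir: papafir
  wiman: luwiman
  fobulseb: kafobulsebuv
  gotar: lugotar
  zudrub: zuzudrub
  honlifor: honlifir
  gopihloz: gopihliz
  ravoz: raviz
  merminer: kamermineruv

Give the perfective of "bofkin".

bobofkin

pafir and gotar both end in -r yet inflect differently (papafir, lugotar), so the final letter is not what conditions the rule; the last vowel is.
"bofkin" has last vowel 'i'. The one such stem in the data (pafir → papafir) repeats the first consonant+vowel as a prefix (as does zudrub), so the same rule applies.
So bofkin → bobofkin.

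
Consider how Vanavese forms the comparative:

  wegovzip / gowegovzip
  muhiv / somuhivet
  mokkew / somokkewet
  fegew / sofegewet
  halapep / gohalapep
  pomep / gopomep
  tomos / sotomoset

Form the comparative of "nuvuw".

sonuvuwet

wegovzip and muhiv both have last vowel 'i' yet inflect differently (gowegovzip, somuhivet), so the last vowel is not what conditions the rule; the final letter is.
"nuvuw" ends in -w. The stems ending in -w (fegew → sofegewet, mokkew → somokkewet) add so- … -et around the stem.
So nuvuw → sonuvuwet.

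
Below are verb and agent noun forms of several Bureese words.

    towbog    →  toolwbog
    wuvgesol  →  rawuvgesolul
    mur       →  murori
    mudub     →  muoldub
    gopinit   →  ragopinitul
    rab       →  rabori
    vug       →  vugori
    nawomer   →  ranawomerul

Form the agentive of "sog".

sogori

vug and towbog both end in -g yet inflect differently (vugori, toolwbog), so the final letter is not what conditions the rule; the number of vowels is.
"sog" has 1 vowel. The stems with 1 vowel (rab → rabori, mur → murori, vug → vugori) add -ori.
The other patterns: stems with 2 vowels insert -ol- after the first vowel; stems with 3 vowels add ra- … -ul around the stem.
So sog → sogori.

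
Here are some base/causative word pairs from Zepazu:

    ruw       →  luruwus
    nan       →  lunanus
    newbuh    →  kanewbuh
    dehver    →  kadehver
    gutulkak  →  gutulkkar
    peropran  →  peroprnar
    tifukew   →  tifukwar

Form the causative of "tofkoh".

katofkoh

nan and peropran both end in -n yet inflect differently (lunanus, peroprnar), so the final letter is not what conditions the rule; the number of vowels is.
"tofkoh" has 2 vowels. The stems with 2 vowels (newbuh → kanewbuh, dehver → kadehver) add the prefix ka-.
So tofkoh → katofkoh.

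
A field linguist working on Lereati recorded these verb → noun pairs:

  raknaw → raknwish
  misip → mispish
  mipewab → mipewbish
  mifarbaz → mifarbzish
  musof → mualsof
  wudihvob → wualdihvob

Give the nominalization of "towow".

toalwow

wudihvob and mipewab both end in -b yet inflect differently (wualdihvob, mipewbish), so the final letter is not what conditions the rule; the last vowel is.
"towow" has last vowel 'o'. The stems whose last vowel is 'o' (musof → mualsof, wudihvob → wualdihvob) insert -al- after the first vowel.
The other pattern: stems whose last vowel is 'a' or 'i' delete the last vowel and add -ish.
So towow → toalwow.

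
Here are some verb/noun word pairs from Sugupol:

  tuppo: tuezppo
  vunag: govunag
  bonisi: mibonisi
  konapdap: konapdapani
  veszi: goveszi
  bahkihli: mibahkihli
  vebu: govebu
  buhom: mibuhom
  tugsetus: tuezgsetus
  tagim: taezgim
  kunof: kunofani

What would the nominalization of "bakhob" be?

mibakhob

"bakhob" begins with b-. The stems beginning with b- (bahkihli → mibahkihli, buhom → mibuhom, bonisi → mibonisi) add the prefix mi-.
The other patterns: stems beginning with k- add -ani; stems beginning with v- add the prefix go-; stems beginning with t- insert -ez- after the first vowel.
So bakhob → mibakhob.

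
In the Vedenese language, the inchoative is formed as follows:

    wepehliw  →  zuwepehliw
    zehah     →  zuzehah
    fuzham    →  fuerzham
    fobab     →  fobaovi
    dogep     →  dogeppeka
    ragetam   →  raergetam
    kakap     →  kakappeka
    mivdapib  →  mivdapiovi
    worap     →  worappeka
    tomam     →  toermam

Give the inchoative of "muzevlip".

muzevlippeka

kakap and fobab both have last vowel 'a' yet inflect differently (kakappeka, fobaovi), so the last vowel is not what conditions the rule; the final letter is.
"muzevlip" ends in -p. The stems ending in -p (dogep → dogeppeka, kakap → kakappeka, worap → worappeka) double the final consonant and add -eka.
So muzevlip → muzevlippeka.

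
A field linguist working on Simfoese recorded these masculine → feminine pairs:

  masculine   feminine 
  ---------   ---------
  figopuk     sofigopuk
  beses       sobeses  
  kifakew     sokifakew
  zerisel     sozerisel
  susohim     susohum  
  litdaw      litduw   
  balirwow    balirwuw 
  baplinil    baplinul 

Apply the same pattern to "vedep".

"vedep" has last vowel 'e'. The stems whose last vowel is 'e' (beses → sobeses, kifakew → sokifakew, zerisel → sozerisel) add the prefix so-.
The other pattern: stems whose last vowel is 'a', 'i' or 'o' change the last vowel to 'u'.
So vedep → sovedep.

sovedep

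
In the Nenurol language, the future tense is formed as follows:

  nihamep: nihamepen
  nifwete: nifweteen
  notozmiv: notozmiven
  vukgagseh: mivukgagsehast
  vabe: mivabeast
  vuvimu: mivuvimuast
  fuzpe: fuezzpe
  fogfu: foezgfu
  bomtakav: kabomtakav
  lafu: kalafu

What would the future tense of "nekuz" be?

nekuzen

nifwete and vabe both end in -e yet inflect differently (nifweteen, mivabeast), so the final letter is not what conditions the rule; the first letter is.
"nekuz" begins with n-. The stems beginning with n- (nihamep → nihamepen, nifwete → nifweteen, notozmiv → notozmiven) add -en.
The other patterns: stems beginning with v- add mi- … -ast around the stem; stems beginning with f- insert -ez- after the first vowel; stems beginning with b- or l- add the prefix ka-.
So nekuz → nekuzen.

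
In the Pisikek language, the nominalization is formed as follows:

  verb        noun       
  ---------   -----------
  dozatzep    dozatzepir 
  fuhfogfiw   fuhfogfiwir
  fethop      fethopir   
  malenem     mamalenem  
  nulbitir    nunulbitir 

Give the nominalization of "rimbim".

dozatzep and malenem both have last vowel 'e' yet inflect differently (dozatzepir, mamalenem), so the last vowel is not what conditions the rule; the final letter is.
"rimbim" ends in -m. The one such stem in the data (malenem → mamalenem) repeats the first consonant+vowel as a prefix (as does nulbitir), so the same rule applies.
So rimbim → ririmbim.

ririmbim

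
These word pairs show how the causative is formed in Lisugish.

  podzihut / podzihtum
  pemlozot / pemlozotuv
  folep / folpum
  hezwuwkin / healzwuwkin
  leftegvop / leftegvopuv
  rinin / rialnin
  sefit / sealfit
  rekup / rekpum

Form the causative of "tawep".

tawpum

"tawep" has last vowel 'e'. The one such stem in the data (folep → folpum) deletes the last vowel and adds -um (as do rekup, podzihut), so the same rule applies.
So tawep → tawpum.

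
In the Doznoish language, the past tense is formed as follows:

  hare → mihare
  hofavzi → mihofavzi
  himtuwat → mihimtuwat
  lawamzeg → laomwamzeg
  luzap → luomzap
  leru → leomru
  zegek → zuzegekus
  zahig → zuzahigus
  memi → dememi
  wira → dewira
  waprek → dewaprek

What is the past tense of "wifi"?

"wifi" begins with w-. The stems beginning with w- (wira → dewira, waprek → dewaprek) add the prefix de-.
So wifi → dewifi.

dewifi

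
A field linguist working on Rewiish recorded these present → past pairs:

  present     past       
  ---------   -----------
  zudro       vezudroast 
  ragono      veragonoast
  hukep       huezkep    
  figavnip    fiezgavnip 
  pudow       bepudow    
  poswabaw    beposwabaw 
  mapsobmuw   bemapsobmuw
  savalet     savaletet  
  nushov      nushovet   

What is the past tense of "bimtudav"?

"bimtudav" ends in -v. The one such stem in the data (nushov → nushovet) adds -et, so the same rule applies.
The other patterns: stems ending in -o add ve- … -ast around the stem; stems ending in -p insert -ez- after the first vowel; stems ending in -w add the prefix be-.
So bimtudav → bimtudavet.

bimtudavet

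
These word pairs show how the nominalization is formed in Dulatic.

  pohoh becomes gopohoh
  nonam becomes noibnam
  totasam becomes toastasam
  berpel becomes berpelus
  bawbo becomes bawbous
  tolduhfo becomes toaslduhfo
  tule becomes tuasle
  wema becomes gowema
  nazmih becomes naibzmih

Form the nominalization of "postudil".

gopostudil

tolduhfo and bawbo both end in -o yet inflect differently (toaslduhfo, bawbous), so the final letter is not what conditions the rule; the first letter is.
"postudil" begins with p-. The one such stem in the data (pohoh → gopohoh) adds the prefix go-, so the same rule applies.
The other patterns: stems beginning with t- insert -as- after the first vowel; stems beginning with b- add -us; stems beginning with n- insert -ib- after the first vowel.
So postudil → gopostudil.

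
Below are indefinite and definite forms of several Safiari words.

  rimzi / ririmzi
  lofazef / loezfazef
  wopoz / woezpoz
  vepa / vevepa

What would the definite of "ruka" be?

ruruka

rimzi and wopoz both have 2 vowels yet inflect differently (ririmzi, woezpoz), so the number of vowels is not what conditions the rule; whether the stem ends in a vowel or a consonant is.
"ruka" ends in a vowel. The stems ending in a vowel (rimzi → ririmzi, vepa → vevepa) repeat the first consonant+vowel as a prefix.
So ruka → ruruka.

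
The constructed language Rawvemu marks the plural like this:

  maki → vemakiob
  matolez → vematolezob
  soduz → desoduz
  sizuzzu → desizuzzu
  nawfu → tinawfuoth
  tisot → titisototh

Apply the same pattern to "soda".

matolez and soduz both end in -z yet inflect differently (vematolezob, desoduz), so the final letter is not what conditions the rule; the first letter is.
"soda" begins with s-. The stems beginning with s- (soduz → desoduz, sizuzzu → desizuzzu) add the prefix de-.
The other patterns: stems beginning with m- add ve- … -ob around the stem; stems beginning with n- or t- add ti- … -oth around the stem.
So soda → desoda.

desoda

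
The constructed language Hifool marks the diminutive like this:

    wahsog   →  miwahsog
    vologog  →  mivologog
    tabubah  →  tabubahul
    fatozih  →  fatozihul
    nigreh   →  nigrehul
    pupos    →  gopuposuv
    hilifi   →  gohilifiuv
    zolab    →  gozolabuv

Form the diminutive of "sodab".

"sodab" ends in -b. The one such stem in the data (zolab → gozolabuv) adds go- … -uv around the stem, so the same rule applies.
So sodab → gosodabuv.

gosodabuv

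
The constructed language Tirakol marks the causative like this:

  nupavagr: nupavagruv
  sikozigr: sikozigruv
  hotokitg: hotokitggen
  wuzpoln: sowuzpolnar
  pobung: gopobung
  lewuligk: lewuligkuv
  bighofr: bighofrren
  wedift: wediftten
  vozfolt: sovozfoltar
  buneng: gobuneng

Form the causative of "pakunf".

gopakunf

nupavagr and bighofr both end in -r yet inflect differently (nupavagruv, bighofrren), so the final letter is not what conditions the rule; the second-to-last letter is.
"pakunf" has second-to-last letter 'n'. The stems whose second-to-last letter is 'n' (buneng → gobuneng, pobung → gopobung) add the prefix go-.
So pakunf → gopakunf.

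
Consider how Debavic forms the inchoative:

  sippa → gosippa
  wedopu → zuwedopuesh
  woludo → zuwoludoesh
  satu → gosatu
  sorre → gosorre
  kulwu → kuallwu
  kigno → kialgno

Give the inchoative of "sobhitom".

gosobhitom

kulwu and satu both end in -u yet inflect differently (kuallwu, gosatu), so the final letter is not what conditions the rule; the first letter is.
"sobhitom" begins with s-. The stems beginning with s- (satu → gosatu, sorre → gosorre, sippa → gosippa) add the prefix go-.
So sobhitom → gosobhitom.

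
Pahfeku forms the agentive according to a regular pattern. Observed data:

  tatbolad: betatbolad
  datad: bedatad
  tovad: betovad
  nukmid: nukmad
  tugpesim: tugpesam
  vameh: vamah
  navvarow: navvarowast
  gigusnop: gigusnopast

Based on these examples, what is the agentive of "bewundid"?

"bewundid" has last vowel 'i'. The stems whose last vowel is 'i' (nukmid → nukmad, tugpesim → tugpesam) change the last vowel to 'a'.
The other patterns: stems whose last vowel is 'a' add the prefix be-; stems whose last vowel is 'o' add -ast.
So bewundid → bewundad.

bewundad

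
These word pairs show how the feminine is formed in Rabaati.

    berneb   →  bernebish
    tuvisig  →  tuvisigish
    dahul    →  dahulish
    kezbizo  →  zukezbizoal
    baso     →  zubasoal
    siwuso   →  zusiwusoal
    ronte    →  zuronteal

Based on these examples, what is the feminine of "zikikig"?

ronte and berneb both have last vowel 'e' yet inflect differently (zuronteal, bernebish), so the last vowel is not what conditions the rule; whether the stem ends in a vowel or a consonant is.
"zikikig" ends in a consonant. The stems ending in a consonant (berneb → bernebish, dahul → dahulish, tuvisig → tuvisigish) add -ish.
The other pattern: stems ending in a vowel add zu- … -al around the stem.
So zikikig → zikikigish.

zikikigish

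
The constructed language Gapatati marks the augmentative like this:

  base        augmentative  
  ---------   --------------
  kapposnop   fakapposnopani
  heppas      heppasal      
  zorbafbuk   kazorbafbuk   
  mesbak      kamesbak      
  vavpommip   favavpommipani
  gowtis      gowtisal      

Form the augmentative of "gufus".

gufusal

vavpommip and gowtis both have last vowel 'i' yet inflect differently (favavpommipani, gowtisal), so the last vowel is not what conditions the rule; the final letter is.
"gufus" ends in -s. The stems ending in -s (gowtis → gowtisal, heppas → heppasal) add -al.
So gufus → gufusal.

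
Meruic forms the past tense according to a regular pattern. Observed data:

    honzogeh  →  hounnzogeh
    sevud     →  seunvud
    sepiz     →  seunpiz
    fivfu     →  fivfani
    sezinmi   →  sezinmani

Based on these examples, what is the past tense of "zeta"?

zetani

"zeta" ends in a vowel. The stems ending in a vowel (fivfu → fivfani, sezinmi → sezinmani) drop the final letter and add -ani.
The other pattern: stems ending in a consonant insert -un- after the first vowel.
So zeta → zetani.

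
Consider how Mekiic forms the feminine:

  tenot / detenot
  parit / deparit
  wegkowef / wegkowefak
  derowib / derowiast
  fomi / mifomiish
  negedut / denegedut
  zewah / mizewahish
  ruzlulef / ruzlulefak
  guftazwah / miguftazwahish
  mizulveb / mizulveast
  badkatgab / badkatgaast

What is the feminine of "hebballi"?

"hebballi" ends in -i. The one such stem in the data (fomi → mifomiish) adds mi- … -ish around the stem, so the same rule applies.
The other patterns: stems ending in -t add the prefix de-; stems ending in -f add -ak; stems ending in -b drop the final letter and add -ast.
So hebballi → mihebballiish.

mihebballiish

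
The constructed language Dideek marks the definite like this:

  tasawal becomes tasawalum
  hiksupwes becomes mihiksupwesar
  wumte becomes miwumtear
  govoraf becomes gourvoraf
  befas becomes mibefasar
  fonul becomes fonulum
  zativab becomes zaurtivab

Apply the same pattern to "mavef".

maurvef

"mavef" ends in -f. The one such stem in the data (govoraf → gourvoraf) inserts -ur- after the first vowel (as does zativab), so the same rule applies.
The other patterns: stems ending in -l add -um; stems ending in -e or -s add mi- … -ar around the stem.
So mavef → maurvef.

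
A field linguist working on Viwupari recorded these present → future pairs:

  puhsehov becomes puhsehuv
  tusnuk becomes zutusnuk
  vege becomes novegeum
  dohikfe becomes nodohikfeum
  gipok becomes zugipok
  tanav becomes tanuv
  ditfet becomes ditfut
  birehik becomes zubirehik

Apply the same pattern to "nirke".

nonirkeum

"nirke" ends in -e. The stems ending in -e (dohikfe → nodohikfeum, vege → novegeum) add no- … -um around the stem.
So nirke → nonirkeum.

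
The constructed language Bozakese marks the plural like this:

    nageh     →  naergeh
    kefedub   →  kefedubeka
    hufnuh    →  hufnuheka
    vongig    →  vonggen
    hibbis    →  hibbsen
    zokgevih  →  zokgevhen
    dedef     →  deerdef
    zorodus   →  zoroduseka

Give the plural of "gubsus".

zorodus and hibbis both end in -s yet inflect differently (zoroduseka, hibbsen), so the final letter is not what conditions the rule; the last vowel is.
"gubsus" has last vowel 'u'. The stems whose last vowel is 'u' (zorodus → zoroduseka, hufnuh → hufnuheka, kefedub → kefedubeka) add -eka.
The other patterns: stems whose last vowel is 'i' delete the last vowel and add -en; stems whose last vowel is 'e' insert -er- after the first vowel.
So gubsus → gubsuseka.

gubsuseka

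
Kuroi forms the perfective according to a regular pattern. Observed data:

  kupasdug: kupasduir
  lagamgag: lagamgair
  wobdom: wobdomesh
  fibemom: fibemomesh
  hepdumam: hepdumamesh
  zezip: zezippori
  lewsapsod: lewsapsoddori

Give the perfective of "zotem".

lagamgag and hepdumam both have last vowel 'a' yet inflect differently (lagamgair, hepdumamesh), so the last vowel is not what conditions the rule; the final letter is.
"zotem" ends in -m. The stems ending in -m (wobdom → wobdomesh, fibemom → fibemomesh, hepdumam → hepdumamesh) add -esh.
The other patterns: stems ending in -g drop the final letter and add -ir; stems ending in -d or -p double the final consonant and add -ori.
So zotem → zotemesh.

zotemesh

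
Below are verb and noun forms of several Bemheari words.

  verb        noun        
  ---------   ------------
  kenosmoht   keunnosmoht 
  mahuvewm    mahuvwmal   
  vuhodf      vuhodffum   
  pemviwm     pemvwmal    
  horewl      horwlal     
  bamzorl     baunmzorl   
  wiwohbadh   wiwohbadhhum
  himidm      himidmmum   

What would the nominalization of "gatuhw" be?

himidm and mahuvewm both end in -m yet inflect differently (himidmmum, mahuvwmal), so the final letter is not what conditions the rule; the second-to-last letter is.
"gatuhw" has second-to-last letter 'h'. The one such stem in the data (kenosmoht → keunnosmoht) inserts -un- after the first vowel (as does bamzorl), so the same rule applies.
The other patterns: stems whose second-to-last letter is 'd' double the final consonant and add -um; stems whose second-to-last letter is 'w' delete the last vowel and add -al.
So gatuhw → gauntuhw.

gauntuhw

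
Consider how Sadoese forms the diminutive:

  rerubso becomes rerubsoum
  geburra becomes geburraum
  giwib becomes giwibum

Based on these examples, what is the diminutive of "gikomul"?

Every pair shown (rerubso → rerubsoum, geburra → geburraum, giwib → giwibum) follows the same rule: add -um.
So gikomul → gikomulum.

gikomulum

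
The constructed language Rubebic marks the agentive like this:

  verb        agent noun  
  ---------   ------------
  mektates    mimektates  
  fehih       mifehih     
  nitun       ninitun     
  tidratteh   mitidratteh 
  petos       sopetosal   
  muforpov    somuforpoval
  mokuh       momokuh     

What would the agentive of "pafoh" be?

sopafohal

"pafoh" has last vowel 'o'. The stems whose last vowel is 'o' (muforpov → somuforpoval, petos → sopetosal) add so- … -al around the stem.
The other patterns: stems whose last vowel is 'u' repeat the first consonant+vowel as a prefix; stems whose last vowel is 'e' or 'i' add the prefix mi-.
So pafoh → sopafohal.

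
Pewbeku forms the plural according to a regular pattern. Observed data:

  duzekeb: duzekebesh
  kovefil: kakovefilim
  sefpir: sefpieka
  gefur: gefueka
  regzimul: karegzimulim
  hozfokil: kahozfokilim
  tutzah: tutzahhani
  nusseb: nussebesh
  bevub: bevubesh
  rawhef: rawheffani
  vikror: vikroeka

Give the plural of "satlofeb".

satlofebesh

regzimul and gefur both have last vowel 'u' yet inflect differently (karegzimulim, gefueka), so the last vowel is not what conditions the rule; the final letter is.
"satlofeb" ends in -b. The stems ending in -b (bevub → bevubesh, duzekeb → duzekebesh, nusseb → nussebesh) add -esh.
So satlofeb → satlofebesh.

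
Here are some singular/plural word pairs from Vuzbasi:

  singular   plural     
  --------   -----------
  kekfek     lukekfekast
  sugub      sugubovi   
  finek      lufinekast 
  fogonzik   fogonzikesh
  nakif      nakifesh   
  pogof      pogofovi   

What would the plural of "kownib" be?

kekfek and fogonzik both end in -k yet inflect differently (lukekfekast, fogonzikesh), so the final letter is not what conditions the rule; the last vowel is.
"kownib" has last vowel 'i'. The stems whose last vowel is 'i' (fogonzik → fogonzikesh, nakif → nakifesh) add -esh.
The other patterns: stems whose last vowel is 'e' add lu- … -ast around the stem; stems whose last vowel is 'o' or 'u' add -ovi.
So kownib → kownibesh.

kownibesh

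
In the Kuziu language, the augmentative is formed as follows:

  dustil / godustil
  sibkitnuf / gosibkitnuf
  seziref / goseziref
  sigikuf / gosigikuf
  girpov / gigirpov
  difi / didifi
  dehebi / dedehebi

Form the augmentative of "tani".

tatani

dustil and difi both have last vowel 'i' yet inflect differently (godustil, didifi), so the last vowel is not what conditions the rule; the final letter is.
"tani" ends in -i. The stems ending in -i (difi → didifi, dehebi → dedehebi) repeat the first consonant+vowel as a prefix.
So tani → tatani.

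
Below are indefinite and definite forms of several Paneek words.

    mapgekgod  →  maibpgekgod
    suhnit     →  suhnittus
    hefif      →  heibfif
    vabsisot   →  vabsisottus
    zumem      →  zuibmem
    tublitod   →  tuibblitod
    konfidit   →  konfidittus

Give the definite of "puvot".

konfidit and hefif both have last vowel 'i' yet inflect differently (konfidittus, heibfif), so the last vowel is not what conditions the rule; the final letter is.
"puvot" ends in -t. The stems ending in -t (konfidit → konfidittus, suhnit → suhnittus, vabsisot → vabsisottus) double the final consonant and add -us.
So puvot → puvottus.

puvottus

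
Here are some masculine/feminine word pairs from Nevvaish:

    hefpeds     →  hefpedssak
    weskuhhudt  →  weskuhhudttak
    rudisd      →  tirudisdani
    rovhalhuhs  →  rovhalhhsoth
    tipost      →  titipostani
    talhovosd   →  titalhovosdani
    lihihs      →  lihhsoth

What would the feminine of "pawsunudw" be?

pawsunudwwak

tipost and weskuhhudt both end in -t yet inflect differently (titipostani, weskuhhudttak), so the final letter is not what conditions the rule; the second-to-last letter is.
"pawsunudw" has second-to-last letter 'd'. The stems whose second-to-last letter is 'd' (weskuhhudt → weskuhhudttak, hefpeds → hefpedssak) double the final consonant and add -ak.
So pawsunudw → pawsunudwwak.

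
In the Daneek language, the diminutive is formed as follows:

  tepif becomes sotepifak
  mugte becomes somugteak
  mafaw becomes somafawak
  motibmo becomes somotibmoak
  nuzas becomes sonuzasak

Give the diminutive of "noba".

sonobaak

Every pair shown (tepif → sotepifak, mugte → somugteak, mafaw → somafawak, …) follows the same rule: add so- … -ak around the stem.
So noba → sonobaak.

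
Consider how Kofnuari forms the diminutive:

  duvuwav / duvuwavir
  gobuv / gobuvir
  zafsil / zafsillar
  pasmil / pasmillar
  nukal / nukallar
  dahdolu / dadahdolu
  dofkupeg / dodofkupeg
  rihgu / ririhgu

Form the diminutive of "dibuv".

dibuvir

"dibuv" ends in -v. The stems ending in -v (duvuwav → duvuwavir, gobuv → gobuvir) add -ir.
So dibuv → dibuvir.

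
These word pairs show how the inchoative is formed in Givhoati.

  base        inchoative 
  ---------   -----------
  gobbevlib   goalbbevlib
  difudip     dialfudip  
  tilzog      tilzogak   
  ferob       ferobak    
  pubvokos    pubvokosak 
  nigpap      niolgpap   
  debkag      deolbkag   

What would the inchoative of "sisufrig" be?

sialsufrig

gobbevlib and ferob both end in -b yet inflect differently (goalbbevlib, ferobak), so the final letter is not what conditions the rule; the last vowel is.
"sisufrig" has last vowel 'i'. The stems whose last vowel is 'i' (gobbevlib → goalbbevlib, difudip → dialfudip) insert -al- after the first vowel.
So sisufrig → sialsufrig.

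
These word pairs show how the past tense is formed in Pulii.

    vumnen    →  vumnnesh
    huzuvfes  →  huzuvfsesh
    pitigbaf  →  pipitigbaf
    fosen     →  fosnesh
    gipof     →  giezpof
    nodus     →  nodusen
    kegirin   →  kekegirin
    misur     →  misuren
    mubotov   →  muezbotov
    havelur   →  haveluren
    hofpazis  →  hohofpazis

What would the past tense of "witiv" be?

pitigbaf and gipof both end in -f yet inflect differently (pipitigbaf, giezpof), so the final letter is not what conditions the rule; the last vowel is.
"witiv" has last vowel 'i'. The stems whose last vowel is 'i' (hofpazis → hohofpazis, kegirin → kekegirin) repeat the first consonant+vowel as a prefix.
So witiv → wiwitiv.

wiwitiv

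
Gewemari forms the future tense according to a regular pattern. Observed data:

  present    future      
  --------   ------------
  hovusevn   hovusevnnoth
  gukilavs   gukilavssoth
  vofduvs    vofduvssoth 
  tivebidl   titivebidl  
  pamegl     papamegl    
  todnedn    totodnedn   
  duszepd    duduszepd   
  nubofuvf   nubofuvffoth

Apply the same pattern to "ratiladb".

raratiladb

hovusevn and todnedn both end in -n yet inflect differently (hovusevnnoth, totodnedn), so the final letter is not what conditions the rule; the second-to-last letter is.
"ratiladb" has second-to-last letter 'd'. The stems whose second-to-last letter is 'd' (todnedn → totodnedn, tivebidl → titivebidl) repeat the first consonant+vowel as a prefix.
The other pattern: stems whose second-to-last letter is 'v' double the final consonant and add -oth.
So ratiladb → raratiladb.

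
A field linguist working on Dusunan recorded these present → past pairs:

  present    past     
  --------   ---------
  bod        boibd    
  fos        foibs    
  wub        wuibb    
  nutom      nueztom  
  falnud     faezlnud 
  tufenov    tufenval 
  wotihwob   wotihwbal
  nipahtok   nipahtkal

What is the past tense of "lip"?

"lip" has 1 vowel. The stems with 1 vowel (bod → boibd, fos → foibs, wub → wuibb) insert -ib- after the first vowel.
So lip → liibp.

liibp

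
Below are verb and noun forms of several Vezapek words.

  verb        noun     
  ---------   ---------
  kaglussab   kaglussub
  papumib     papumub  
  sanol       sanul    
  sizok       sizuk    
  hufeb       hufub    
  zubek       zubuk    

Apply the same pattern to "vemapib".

Every pair shown (kaglussab → kaglussub, papumib → papumub, sanol → sanul, …) follows the same rule: change the last vowel to 'u'.
So vemapib → vemapub.

vemapub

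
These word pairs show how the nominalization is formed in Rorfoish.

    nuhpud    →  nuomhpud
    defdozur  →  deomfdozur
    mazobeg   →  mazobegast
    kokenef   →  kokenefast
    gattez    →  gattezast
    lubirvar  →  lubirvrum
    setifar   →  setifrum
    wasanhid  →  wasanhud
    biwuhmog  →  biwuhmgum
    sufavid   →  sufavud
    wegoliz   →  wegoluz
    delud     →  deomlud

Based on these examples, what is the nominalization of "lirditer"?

wegoliz and gattez both end in -z yet inflect differently (wegoluz, gattezast), so the final letter is not what conditions the rule; the last vowel is.
"lirditer" has last vowel 'e'. The stems whose last vowel is 'e' (gattez → gattezast, mazobeg → mazobegast, kokenef → kokenefast) add -ast.
The other patterns: stems whose last vowel is 'i' change the last vowel to 'u'; stems whose last vowel is 'a' or 'o' delete the last vowel and add -um; stems whose last vowel is 'u' insert -om- after the first vowel.
So lirditer → lirditerast.

lirditerast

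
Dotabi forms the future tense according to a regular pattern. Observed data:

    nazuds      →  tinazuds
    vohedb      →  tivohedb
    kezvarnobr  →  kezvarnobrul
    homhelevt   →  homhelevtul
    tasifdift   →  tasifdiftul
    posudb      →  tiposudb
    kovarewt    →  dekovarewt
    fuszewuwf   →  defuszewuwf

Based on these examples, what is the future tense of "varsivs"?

kovarewt and homhelevt both end in -t yet inflect differently (dekovarewt, homhelevtul), so the final letter is not what conditions the rule; the second-to-last letter is.
"varsivs" has second-to-last letter 'v'. The one such stem in the data (homhelevt → homhelevtul) adds -ul, so the same rule applies.
The other patterns: stems whose second-to-last letter is 'd' add the prefix ti-; stems whose second-to-last letter is 'w' add the prefix de-.
So varsivs → varsivsul.

varsivsul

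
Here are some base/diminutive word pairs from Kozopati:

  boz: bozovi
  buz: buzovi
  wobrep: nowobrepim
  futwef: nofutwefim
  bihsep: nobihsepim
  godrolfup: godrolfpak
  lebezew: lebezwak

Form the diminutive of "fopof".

wobrep and godrolfup both end in -p yet inflect differently (nowobrepim, godrolfpak), so the final letter is not what conditions the rule; the number of vowels is.
"fopof" has 2 vowels. The stems with 2 vowels (wobrep → nowobrepim, futwef → nofutwefim, bihsep → nobihsepim) add no- … -im around the stem.
The other patterns: stems with 1 vowel add -ovi; stems with 3 vowels delete the last vowel and add -ak.
So fopof → nofopofim.

nofopofim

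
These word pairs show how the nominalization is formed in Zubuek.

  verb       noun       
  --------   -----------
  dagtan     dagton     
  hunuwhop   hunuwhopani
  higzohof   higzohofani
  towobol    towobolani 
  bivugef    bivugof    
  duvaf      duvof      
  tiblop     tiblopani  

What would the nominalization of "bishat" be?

bishot

higzohof and bivugef both end in -f yet inflect differently (higzohofani, bivugof), so the final letter is not what conditions the rule; the last vowel is.
"bishat" has last vowel 'a'. The stems whose last vowel is 'a' (duvaf → duvof, dagtan → dagton) change the last vowel to 'o'.
The other pattern: stems whose last vowel is 'o' add -ani.
So bishat → bishot.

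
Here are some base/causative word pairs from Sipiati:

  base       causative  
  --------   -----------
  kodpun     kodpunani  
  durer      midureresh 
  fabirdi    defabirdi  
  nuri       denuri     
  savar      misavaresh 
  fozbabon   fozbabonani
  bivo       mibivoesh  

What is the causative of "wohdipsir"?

miwohdipsiresh

fozbabon and bivo both have last vowel 'o' yet inflect differently (fozbabonani, mibivoesh), so the last vowel is not what conditions the rule; the final letter is.
"wohdipsir" ends in -r. The stems ending in -r (savar → misavaresh, durer → midureresh) add mi- … -esh around the stem.
The other patterns: stems ending in -n add -ani; stems ending in -i add the prefix de-.
So wohdipsir → miwohdipsiresh.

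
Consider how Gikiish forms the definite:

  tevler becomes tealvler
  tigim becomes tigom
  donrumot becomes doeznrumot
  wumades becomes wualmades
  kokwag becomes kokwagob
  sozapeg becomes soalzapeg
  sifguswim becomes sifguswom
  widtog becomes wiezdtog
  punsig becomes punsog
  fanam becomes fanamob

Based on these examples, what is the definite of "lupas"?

lupasob

"lupas" has last vowel 'a'. The stems whose last vowel is 'a' (fanam → fanamob, kokwag → kokwagob) add -ob.
The other patterns: stems whose last vowel is 'e' insert -al- after the first vowel; stems whose last vowel is 'i' change the last vowel to 'o'; stems whose last vowel is 'o' insert -ez- after the first vowel.
So lupas → lupasob.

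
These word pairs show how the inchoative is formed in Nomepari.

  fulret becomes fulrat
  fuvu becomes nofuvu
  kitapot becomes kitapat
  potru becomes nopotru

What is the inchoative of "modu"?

nomodu

fulret and fuvu both begin with f- yet inflect differently (fulrat, nofuvu), so the first letter is not what conditions the rule; the final letter is.
"modu" ends in -u. The stems ending in -u (fuvu → nofuvu, potru → nopotru) add the prefix no-.
The other pattern: stems ending in -t change the last vowel to 'a'.
So modu → nomodu.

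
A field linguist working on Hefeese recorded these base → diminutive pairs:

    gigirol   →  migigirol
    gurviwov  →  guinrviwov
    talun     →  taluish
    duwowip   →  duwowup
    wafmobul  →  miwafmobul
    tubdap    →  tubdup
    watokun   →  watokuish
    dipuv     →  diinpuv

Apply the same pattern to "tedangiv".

"tedangiv" ends in -v. The stems ending in -v (gurviwov → guinrviwov, dipuv → diinpuv) insert -in- after the first vowel.
The other patterns: stems ending in -n drop the final letter and add -ish; stems ending in -l add the prefix mi-; stems ending in -p change the last vowel to 'u'.
So tedangiv → teindangiv.

teindangiv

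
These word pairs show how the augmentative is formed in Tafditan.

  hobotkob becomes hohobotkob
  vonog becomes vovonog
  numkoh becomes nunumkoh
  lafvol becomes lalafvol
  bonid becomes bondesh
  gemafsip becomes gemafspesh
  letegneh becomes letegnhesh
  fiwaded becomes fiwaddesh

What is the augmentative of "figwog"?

numkoh and letegneh both end in -h yet inflect differently (nunumkoh, letegnhesh), so the final letter is not what conditions the rule; the last vowel is.
"figwog" has last vowel 'o'. The stems whose last vowel is 'o' (hobotkob → hohobotkob, vonog → vovonog, numkoh → nunumkoh) repeat the first consonant+vowel as a prefix.
So figwog → fifigwog.

fifigwog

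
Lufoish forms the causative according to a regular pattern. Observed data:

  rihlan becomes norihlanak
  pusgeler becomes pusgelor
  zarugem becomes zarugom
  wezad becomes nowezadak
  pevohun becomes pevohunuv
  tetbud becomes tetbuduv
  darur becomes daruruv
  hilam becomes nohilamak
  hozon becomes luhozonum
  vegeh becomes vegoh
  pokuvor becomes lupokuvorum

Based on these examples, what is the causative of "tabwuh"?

tabwuhuv

rihlan and hozon both end in -n yet inflect differently (norihlanak, luhozonum), so the final letter is not what conditions the rule; the last vowel is.
"tabwuh" has last vowel 'u'. The stems whose last vowel is 'u' (darur → daruruv, pevohun → pevohunuv, tetbud → tetbuduv) add -uv.
So tabwuh → tabwuhuv.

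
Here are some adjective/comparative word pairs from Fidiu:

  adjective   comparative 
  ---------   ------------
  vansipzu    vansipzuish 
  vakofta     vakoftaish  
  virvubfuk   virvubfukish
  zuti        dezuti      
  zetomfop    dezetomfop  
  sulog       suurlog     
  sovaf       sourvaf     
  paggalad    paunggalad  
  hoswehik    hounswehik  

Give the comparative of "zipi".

"zipi" begins with z-. The stems beginning with z- (zuti → dezuti, zetomfop → dezetomfop) add the prefix de-.
The other patterns: stems beginning with v- add -ish; stems beginning with s- insert -ur- after the first vowel; stems beginning with h- or p- insert -un- after the first vowel.
So zipi → dezipi.

dezipi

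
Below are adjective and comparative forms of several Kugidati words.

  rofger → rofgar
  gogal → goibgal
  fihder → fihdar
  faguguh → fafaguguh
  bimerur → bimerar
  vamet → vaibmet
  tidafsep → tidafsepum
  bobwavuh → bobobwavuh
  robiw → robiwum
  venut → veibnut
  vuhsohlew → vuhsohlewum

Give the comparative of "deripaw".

venut and bobwavuh both have last vowel 'u' yet inflect differently (veibnut, bobobwavuh), so the last vowel is not what conditions the rule; the final letter is.
"deripaw" ends in -w. The stems ending in -w (vuhsohlew → vuhsohlewum, robiw → robiwum) add -um.
The other patterns: stems ending in -l or -t insert -ib- after the first vowel; stems ending in -h repeat the first consonant+vowel as a prefix; stems ending in -r change the last vowel to 'a'.
So deripaw → deripawum.

deripawum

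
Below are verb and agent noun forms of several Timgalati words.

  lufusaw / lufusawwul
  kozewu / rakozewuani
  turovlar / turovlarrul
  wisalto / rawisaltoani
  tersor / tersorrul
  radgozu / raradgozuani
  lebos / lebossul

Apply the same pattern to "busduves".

tersor and wisalto both have last vowel 'o' yet inflect differently (tersorrul, rawisaltoani), so the last vowel is not what conditions the rule; whether the stem ends in a vowel or a consonant is.
"busduves" ends in a consonant. The stems ending in a consonant (tersor → tersorrul, lufusaw → lufusawwul, lebos → lebossul) double the final consonant and add -ul.
The other pattern: stems ending in a vowel add ra- … -ani around the stem.
So busduves → busduvessul.

busduvessul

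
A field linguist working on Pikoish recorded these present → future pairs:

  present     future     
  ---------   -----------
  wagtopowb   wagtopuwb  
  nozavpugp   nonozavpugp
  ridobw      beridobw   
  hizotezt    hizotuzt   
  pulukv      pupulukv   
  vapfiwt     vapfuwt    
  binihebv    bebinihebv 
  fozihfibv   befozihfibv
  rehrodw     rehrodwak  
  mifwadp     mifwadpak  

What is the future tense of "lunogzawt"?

fozihfibv and pulukv both end in -v yet inflect differently (befozihfibv, pupulukv), so the final letter is not what conditions the rule; the second-to-last letter is.
"lunogzawt" has second-to-last letter 'w'. The stems whose second-to-last letter is 'w' (wagtopowb → wagtopuwb, vapfiwt → vapfuwt) change the last vowel to 'u'.
The other patterns: stems whose second-to-last letter is 'b' add the prefix be-; stems whose second-to-last letter is 'g' or 'k' repeat the first consonant+vowel as a prefix; stems whose second-to-last letter is 'd' add -ak.
So lunogzawt → lunogzuwt.

lunogzuwt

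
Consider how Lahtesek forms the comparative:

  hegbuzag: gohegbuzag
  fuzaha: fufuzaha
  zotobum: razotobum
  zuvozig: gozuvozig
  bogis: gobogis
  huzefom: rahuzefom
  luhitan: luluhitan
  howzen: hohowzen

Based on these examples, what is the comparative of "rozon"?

rorozon

"rozon" ends in -n. The stems ending in -n (luhitan → luluhitan, howzen → hohowzen) repeat the first consonant+vowel as a prefix.
So rozon → rorozon.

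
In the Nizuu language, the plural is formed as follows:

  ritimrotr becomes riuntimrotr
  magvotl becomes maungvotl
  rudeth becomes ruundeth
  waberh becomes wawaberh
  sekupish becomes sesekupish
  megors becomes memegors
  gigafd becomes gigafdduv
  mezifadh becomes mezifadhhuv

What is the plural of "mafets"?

rudeth and waberh both end in -h yet inflect differently (ruundeth, wawaberh), so the final letter is not what conditions the rule; the second-to-last letter is.
"mafets" has second-to-last letter 't'. The stems whose second-to-last letter is 't' (ritimrotr → riuntimrotr, magvotl → maungvotl, rudeth → ruundeth) insert -un- after the first vowel.
The other patterns: stems whose second-to-last letter is 'r' or 's' repeat the first consonant+vowel as a prefix; stems whose second-to-last letter is 'd' or 'f' double the final consonant and add -uv.
So mafets → maunfets.

maunfets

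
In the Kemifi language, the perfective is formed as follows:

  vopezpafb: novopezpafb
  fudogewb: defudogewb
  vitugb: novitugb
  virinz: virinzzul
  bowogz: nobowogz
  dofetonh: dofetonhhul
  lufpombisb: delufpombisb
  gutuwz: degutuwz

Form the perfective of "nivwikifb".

nonivwikifb

"nivwikifb" has second-to-last letter 'f'. The one such stem in the data (vopezpafb → novopezpafb) adds the prefix no-, so the same rule applies.
The other patterns: stems whose second-to-last letter is 'n' double the final consonant and add -ul; stems whose second-to-last letter is 's' or 'w' add the prefix de-.
So nivwikifb → nonivwikifb.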